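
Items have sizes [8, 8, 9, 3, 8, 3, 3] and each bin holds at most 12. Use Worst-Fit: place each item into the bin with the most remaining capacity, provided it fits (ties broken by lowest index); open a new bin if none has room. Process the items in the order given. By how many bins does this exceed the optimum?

0

Worst-Fit: [8,3] [8,3] [9] [8,3] → 4 bins.
Total size 42; any packing needs at least ⌈42/12⌉ = 4 bins.
So 4 is already optimal.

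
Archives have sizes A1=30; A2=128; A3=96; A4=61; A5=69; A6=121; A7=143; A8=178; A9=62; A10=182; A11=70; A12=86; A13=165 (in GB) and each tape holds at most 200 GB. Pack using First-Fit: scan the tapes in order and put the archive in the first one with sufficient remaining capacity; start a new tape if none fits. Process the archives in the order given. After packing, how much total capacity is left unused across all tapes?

Put A1 (30 GB) in tape 1; 170 GB remain.
Put A2 (128 GB) in tape 1; 42 GB remain.
Put A3 (96 GB) in tape 2; 104 GB remain.
Put A4 (61 GB) in tape 2; 43 GB remain.
Put A5 (69 GB) in tape 3; 131 GB remain.
Put A6 (121 GB) in tape 3; 10 GB remain.
Put A7 (143 GB) in tape 4; 57 GB remain.
Put A8 (178 GB) in tape 5; 22 GB remain.
Put A9 (62 GB) in tape 6; 138 GB remain.
Put A10 (182 GB) in tape 7; 18 GB remain.
Put A11 (70 GB) in tape 6; 68 GB remain.
Put A12 (86 GB) in tape 8; 114 GB remain.
Put A13 (165 GB) in tape 9; 35 GB remain.
9 tapes × 200 GB = 1800 GB; used 1391 GB; unused 409 GB.

409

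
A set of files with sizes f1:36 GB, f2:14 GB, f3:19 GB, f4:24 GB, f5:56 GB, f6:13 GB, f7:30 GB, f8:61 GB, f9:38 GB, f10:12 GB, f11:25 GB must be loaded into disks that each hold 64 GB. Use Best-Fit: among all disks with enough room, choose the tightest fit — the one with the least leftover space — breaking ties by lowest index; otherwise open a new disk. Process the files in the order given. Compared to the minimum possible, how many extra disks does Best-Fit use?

Best-Fit: [36,14,13] [19,24,12] [56] [30] [61] [38,25] → 6 disks.
Total size 328 GB; any packing needs at least ⌈328/64⌉ = 6 disks.
So 6 is already optimal.

0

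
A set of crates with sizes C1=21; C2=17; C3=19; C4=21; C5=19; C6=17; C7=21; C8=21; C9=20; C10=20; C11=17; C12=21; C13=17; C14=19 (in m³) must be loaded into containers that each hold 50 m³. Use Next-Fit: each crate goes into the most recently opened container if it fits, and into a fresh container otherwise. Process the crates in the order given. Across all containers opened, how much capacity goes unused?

Put C1 (21 m³) in container 1; 29 m³ remain.
Put C2 (17 m³) in container 1; 12 m³ remain.
Put C3 (19 m³) in container 2; 31 m³ remain.
Put C4 (21 m³) in container 2; 10 m³ remain.
Put C5 (19 m³) in container 3; 31 m³ remain.
Put C6 (17 m³) in container 3; 14 m³ remain.
Put C7 (21 m³) in container 4; 29 m³ remain.
Put C8 (21 m³) in container 4; 8 m³ remain.
Put C9 (20 m³) in container 5; 30 m³ remain.
Put C10 (20 m³) in container 5; 10 m³ remain.
Put C11 (17 m³) in container 6; 33 m³ remain.
Put C12 (21 m³) in container 6; 12 m³ remain.
Put C13 (17 m³) in container 7; 33 m³ remain.
Put C14 (19 m³) in container 7; 14 m³ remain.
7 containers × 50 m³ = 350 m³; used 270 m³; unused 80 m³.

80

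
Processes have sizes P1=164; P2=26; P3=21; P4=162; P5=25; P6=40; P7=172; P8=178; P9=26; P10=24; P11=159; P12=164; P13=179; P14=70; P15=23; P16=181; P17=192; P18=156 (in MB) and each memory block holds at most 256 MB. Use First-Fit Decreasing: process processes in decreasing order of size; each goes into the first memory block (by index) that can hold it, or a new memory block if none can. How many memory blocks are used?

10 memory blocks

Sorted descending: 192, 181, 179, 178, 172, 164, 164, 162, 159, 156, 70, 40, 26, 26, 25, 24, 23, 21.
memory block 1: place 192 MB, 64 MB left
memory block 2: place 181 MB, 75 MB left
memory block 3: place 179 MB, 77 MB left
memory block 4: place 178 MB, 78 MB left
memory block 5: place 172 MB, 84 MB left
memory block 6: place 164 MB, 92 MB left
memory block 7: place 164 MB, 92 MB left
memory block 8: place 162 MB, 94 MB left
memory block 9: place 159 MB, 97 MB left
memory block 10: place 156 MB, 100 MB left
memory block 2: place 70 MB, 5 MB left
memory block 1: place 40 MB, 24 MB left
memory block 3: place 26 MB, 51 MB left
memory block 3: place 26 MB, 25 MB left
memory block 3: place 25 MB, 0 MB left
memory block 1: place 24 MB, 0 MB left
memory block 4: place 23 MB, 55 MB left
memory block 4: place 21 MB, 34 MB left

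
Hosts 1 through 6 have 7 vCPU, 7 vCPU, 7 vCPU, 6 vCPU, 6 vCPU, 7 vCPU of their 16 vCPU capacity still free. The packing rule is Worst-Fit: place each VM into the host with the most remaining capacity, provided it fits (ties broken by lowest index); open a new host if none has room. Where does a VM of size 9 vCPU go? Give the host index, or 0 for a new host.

No host has ≥ 9 vCPU free, so a new host is opened.

0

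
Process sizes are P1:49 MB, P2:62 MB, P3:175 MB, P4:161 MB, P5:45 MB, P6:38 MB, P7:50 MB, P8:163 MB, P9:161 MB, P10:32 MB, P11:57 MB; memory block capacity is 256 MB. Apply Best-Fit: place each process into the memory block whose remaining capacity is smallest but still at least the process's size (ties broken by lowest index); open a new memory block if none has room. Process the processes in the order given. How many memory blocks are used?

5 memory blocks

memory block 1: place P1 (49 MB), 207 MB left
memory block 1: place P2 (62 MB), 145 MB left
memory block 2: place P3 (175 MB), 81 MB left
memory block 3: place P4 (161 MB), 95 MB left
memory block 2: place P5 (45 MB), 36 MB left
memory block 3: place P6 (38 MB), 57 MB left
memory block 3: place P7 (50 MB), 7 MB left
memory block 4: place P8 (163 MB), 93 MB left
memory block 5: place P9 (161 MB), 95 MB left
memory block 2: place P10 (32 MB), 4 MB left
memory block 4: place P11 (57 MB), 36 MB left
Final memory blocks: [49,62] [175,45,32] [161,38,50] [163,57] [161].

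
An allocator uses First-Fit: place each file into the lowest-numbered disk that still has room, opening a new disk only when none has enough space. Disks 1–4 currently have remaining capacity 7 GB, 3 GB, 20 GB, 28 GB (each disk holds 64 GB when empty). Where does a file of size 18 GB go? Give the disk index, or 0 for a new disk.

3

Disks with room: disk 3 (20 GB), disk 4 (28 GB).
The first with room is disk 3.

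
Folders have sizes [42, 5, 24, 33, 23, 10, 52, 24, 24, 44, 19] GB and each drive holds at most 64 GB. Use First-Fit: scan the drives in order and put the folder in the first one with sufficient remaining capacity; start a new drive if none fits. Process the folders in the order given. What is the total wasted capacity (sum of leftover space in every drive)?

Put 42 GB in drive 1; 22 GB remain.
Put 5 GB in drive 1; 17 GB remain.
Put 24 GB in drive 2; 40 GB remain.
Put 33 GB in drive 2; 7 GB remain.
Put 23 GB in drive 3; 41 GB remain.
Put 10 GB in drive 1; 7 GB remain.
Put 52 GB in drive 4; 12 GB remain.
Put 24 GB in drive 3; 17 GB remain.
Put 24 GB in drive 5; 40 GB remain.
Put 44 GB in drive 6; 20 GB remain.
Put 19 GB in drive 5; 21 GB remain.
6 drives × 64 GB = 384 GB; used 300 GB; unused 84 GB.

84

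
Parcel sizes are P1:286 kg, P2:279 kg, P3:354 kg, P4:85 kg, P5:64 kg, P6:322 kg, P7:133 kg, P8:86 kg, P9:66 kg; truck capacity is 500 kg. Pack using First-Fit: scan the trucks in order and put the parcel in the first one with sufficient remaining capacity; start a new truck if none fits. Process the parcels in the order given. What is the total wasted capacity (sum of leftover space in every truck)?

truck 1: place P1 (286 kg), 214 kg left
truck 2: place P2 (279 kg), 221 kg left
truck 3: place P3 (354 kg), 146 kg left
truck 1: place P4 (85 kg), 129 kg left
truck 1: place P5 (64 kg), 65 kg left
truck 4: place P6 (322 kg), 178 kg left
truck 2: place P7 (133 kg), 88 kg left
truck 2: place P8 (86 kg), 2 kg left
truck 3: place P9 (66 kg), 80 kg left
4 trucks × 500 kg = 2000 kg; used 1675 kg; unused 325 kg.

325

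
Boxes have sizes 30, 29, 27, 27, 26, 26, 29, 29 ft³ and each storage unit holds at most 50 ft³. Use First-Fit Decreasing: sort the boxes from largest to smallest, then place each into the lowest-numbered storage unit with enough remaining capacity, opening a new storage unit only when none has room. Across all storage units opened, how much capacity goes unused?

Sorted descending: 30, 29, 29, 29, 27, 27, 26, 26.
storage unit 1: place 30 ft³, 20 ft³ left
storage unit 2: place 29 ft³, 21 ft³ left
storage unit 3: place 29 ft³, 21 ft³ left
storage unit 4: place 29 ft³, 21 ft³ left
storage unit 5: place 27 ft³, 23 ft³ left
storage unit 6: place 27 ft³, 23 ft³ left
storage unit 7: place 26 ft³, 24 ft³ left
storage unit 8: place 26 ft³, 24 ft³ left
8 storage units × 50 ft³ = 400 ft³; used 223 ft³; unused 177 ft³.

177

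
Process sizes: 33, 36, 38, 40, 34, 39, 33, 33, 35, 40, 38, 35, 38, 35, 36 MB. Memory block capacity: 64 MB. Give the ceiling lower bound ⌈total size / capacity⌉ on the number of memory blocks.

9 memory blocks

Total size = 33 + 36 + 38 + 40 + 34 + 39 + 33 + 33 + 35 + 40 + 38 + 35 + 38 + 35 + 36 = 543 MB.
⌈543 / 64⌉ = 9.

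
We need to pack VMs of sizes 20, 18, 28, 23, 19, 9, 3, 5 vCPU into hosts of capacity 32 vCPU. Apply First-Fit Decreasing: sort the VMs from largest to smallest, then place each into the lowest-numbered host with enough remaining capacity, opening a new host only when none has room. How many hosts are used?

Sorted descending: 28, 23, 20, 19, 18, 9, 5, 3.
Put 28 vCPU in host 1; 4 vCPU remain.
Put 23 vCPU in host 2; 9 vCPU remain.
Put 20 vCPU in host 3; 12 vCPU remain.
Put 19 vCPU in host 4; 13 vCPU remain.
Put 18 vCPU in host 5; 14 vCPU remain.
Put 9 vCPU in host 2; 0 vCPU remain.
Put 5 vCPU in host 3; 7 vCPU remain.
Put 3 vCPU in host 1; 1 vCPU remain.

5 hosts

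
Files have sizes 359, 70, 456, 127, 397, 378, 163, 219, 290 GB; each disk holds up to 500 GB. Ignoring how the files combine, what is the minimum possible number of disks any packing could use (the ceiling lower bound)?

Total size = 359 + 70 + 456 + 127 + 397 + 378 + 163 + 219 + 290 = 2459 GB.
⌈2459 / 500⌉ = 5.

5 disks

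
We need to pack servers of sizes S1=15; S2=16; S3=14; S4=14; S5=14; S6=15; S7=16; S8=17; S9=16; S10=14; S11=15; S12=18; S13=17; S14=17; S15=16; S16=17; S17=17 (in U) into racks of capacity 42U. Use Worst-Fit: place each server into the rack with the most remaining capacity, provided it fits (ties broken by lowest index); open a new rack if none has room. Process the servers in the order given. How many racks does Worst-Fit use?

8 racks

Put S1 (15U) in rack 1; 27U remain.
Put S2 (16U) in rack 1; 11U remain.
Put S3 (14U) in rack 2; 28U remain.
Put S4 (14U) in rack 2; 14U remain.
Put S5 (14U) in rack 2; 0U remain.
Put S6 (15U) in rack 3; 27U remain.
Put S7 (16U) in rack 3; 11U remain.
Put S8 (17U) in rack 4; 25U remain.
Put S9 (16U) in rack 4; 9U remain.
Put S10 (14U) in rack 5; 28U remain.
Put S11 (15U) in rack 5; 13U remain.
Put S12 (18U) in rack 6; 24U remain.
Put S13 (17U) in rack 6; 7U remain.
Put S14 (17U) in rack 7; 25U remain.
Put S15 (16U) in rack 7; 9U remain.
Put S16 (17U) in rack 8; 25U remain.
Put S17 (17U) in rack 8; 8U remain.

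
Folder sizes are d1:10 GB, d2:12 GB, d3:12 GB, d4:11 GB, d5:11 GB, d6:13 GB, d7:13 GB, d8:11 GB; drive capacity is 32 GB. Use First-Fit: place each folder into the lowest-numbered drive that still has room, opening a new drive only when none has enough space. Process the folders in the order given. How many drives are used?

d1 (10 GB) → drive 1 (remaining 22 GB)
d2 (12 GB) → drive 1 (remaining 10 GB)
d3 (12 GB) → drive 2 (remaining 20 GB)
d4 (11 GB) → drive 2 (remaining 9 GB)
d5 (11 GB) → drive 3 (remaining 21 GB)
d6 (13 GB) → drive 3 (remaining 8 GB)
d7 (13 GB) → drive 4 (remaining 19 GB)
d8 (11 GB) → drive 4 (remaining 8 GB)
Final drives: [10,12] [12,11] [11,13] [13,11].

4 drives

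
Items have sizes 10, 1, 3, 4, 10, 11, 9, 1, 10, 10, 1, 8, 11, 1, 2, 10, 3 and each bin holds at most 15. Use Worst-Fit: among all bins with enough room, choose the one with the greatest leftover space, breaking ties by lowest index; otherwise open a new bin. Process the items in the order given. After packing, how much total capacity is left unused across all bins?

30

Put 10 in bin 1; 5 remain.
Put 1 in bin 1; 4 remain.
Put 3 in bin 1; 1 remain.
Put 4 in bin 2; 11 remain.
Put 10 in bin 2; 1 remain.
Put 11 in bin 3; 4 remain.
Put 9 in bin 4; 6 remain.
Put 1 in bin 4; 5 remain.
Put 10 in bin 5; 5 remain.
Put 10 in bin 6; 5 remain.
Put 1 in bin 4; 4 remain.
Put 8 in bin 7; 7 remain.
Put 11 in bin 8; 4 remain.
Put 1 in bin 7; 6 remain.
Put 2 in bin 7; 4 remain.
Put 10 in bin 9; 5 remain.
Put 3 in bin 5; 2 remain.
9 bins × 15 = 135; used 105; unused 30.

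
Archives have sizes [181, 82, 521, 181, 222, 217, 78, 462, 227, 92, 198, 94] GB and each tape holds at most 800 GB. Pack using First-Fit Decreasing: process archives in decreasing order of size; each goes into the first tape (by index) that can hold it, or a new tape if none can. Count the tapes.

Sorted descending: 521, 462, 227, 222, 217, 198, 181, 181, 94, 92, 82, 78.
521 GB → tape 1 (remaining 279 GB)
462 GB → tape 2 (remaining 338 GB)
227 GB → tape 1 (remaining 52 GB)
222 GB → tape 2 (remaining 116 GB)
217 GB → tape 3 (remaining 583 GB)
198 GB → tape 3 (remaining 385 GB)
181 GB → tape 3 (remaining 204 GB)
181 GB → tape 3 (remaining 23 GB)
94 GB → tape 2 (remaining 22 GB)
92 GB → tape 4 (remaining 708 GB)
82 GB → tape 4 (remaining 626 GB)
78 GB → tape 4 (remaining 548 GB)

4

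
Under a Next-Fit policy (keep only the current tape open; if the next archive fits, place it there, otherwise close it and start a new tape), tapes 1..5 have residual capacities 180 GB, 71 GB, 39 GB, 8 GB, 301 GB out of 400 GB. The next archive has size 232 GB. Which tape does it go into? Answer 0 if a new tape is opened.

5

Next-Fit only looks at tape 5, which has 301 GB free.
232 GB fits there.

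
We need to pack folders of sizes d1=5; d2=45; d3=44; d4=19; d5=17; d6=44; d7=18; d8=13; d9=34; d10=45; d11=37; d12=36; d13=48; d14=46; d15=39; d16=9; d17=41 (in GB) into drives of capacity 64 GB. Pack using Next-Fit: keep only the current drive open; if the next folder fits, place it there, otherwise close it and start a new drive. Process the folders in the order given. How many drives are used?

12

Put d1 (5 GB) in drive 1; 59 GB remain.
Put d2 (45 GB) in drive 1; 14 GB remain.
Put d3 (44 GB) in drive 2; 20 GB remain.
Put d4 (19 GB) in drive 2; 1 GB remain.
Put d5 (17 GB) in drive 3; 47 GB remain.
Put d6 (44 GB) in drive 3; 3 GB remain.
Put d7 (18 GB) in drive 4; 46 GB remain.
Put d8 (13 GB) in drive 4; 33 GB remain.
Put d9 (34 GB) in drive 5; 30 GB remain.
Put d10 (45 GB) in drive 6; 19 GB remain.
Put d11 (37 GB) in drive 7; 27 GB remain.
Put d12 (36 GB) in drive 8; 28 GB remain.
Put d13 (48 GB) in drive 9; 16 GB remain.
Put d14 (46 GB) in drive 10; 18 GB remain.
Put d15 (39 GB) in drive 11; 25 GB remain.
Put d16 (9 GB) in drive 11; 16 GB remain.
Put d17 (41 GB) in drive 12; 23 GB remain.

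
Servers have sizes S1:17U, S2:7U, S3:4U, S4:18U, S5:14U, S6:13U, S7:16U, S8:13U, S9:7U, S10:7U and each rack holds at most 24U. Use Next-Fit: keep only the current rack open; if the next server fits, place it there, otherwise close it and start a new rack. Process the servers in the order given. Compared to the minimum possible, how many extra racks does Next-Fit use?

Next-Fit: [17,7] [4,18] [14] [13] [16] [13,7] [7] → 7 racks.
6 servers exceed 12U (half the capacity), and no two of those can share a rack, so at least 6 racks are needed.
An optimal packing achieves that bound: [18,4] [17,7] [16,7] [14,7] [13] [13] → 6 racks.
Excess: 7 − 6 = 1.

1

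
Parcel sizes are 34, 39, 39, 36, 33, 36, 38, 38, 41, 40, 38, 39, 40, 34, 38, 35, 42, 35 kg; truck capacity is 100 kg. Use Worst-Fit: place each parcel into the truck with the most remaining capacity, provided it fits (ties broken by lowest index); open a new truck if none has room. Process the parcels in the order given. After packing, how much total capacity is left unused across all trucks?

225

truck 1: place 34 kg, 66 kg left
truck 1: place 39 kg, 27 kg left
truck 2: place 39 kg, 61 kg left
truck 2: place 36 kg, 25 kg left
truck 3: place 33 kg, 67 kg left
truck 3: place 36 kg, 31 kg left
truck 4: place 38 kg, 62 kg left
truck 4: place 38 kg, 24 kg left
truck 5: place 41 kg, 59 kg left
truck 5: place 40 kg, 19 kg left
truck 6: place 38 kg, 62 kg left
truck 6: place 39 kg, 23 kg left
truck 7: place 40 kg, 60 kg left
truck 7: place 34 kg, 26 kg left
truck 8: place 38 kg, 62 kg left
truck 8: place 35 kg, 27 kg left
truck 9: place 42 kg, 58 kg left
truck 9: place 35 kg, 23 kg left
9 trucks × 100 kg = 900 kg; used 675 kg; unused 225 kg.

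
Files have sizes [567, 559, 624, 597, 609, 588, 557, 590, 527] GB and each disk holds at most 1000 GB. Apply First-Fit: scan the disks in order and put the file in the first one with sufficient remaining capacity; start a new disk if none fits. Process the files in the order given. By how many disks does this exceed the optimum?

0

First-Fit: [567] [559] [624] [597] [609] [588] [557] [590] [527] → 9 disks.
9 files exceed 500 GB (half the capacity), and no two of those can share a disk, so at least 9 disks are needed.
So 9 is already optimal.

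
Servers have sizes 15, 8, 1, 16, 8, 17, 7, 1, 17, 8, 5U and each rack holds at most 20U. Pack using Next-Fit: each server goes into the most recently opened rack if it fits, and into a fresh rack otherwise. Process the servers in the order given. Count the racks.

8

Put 15U in rack 1; 5U remain.
Put 8U in rack 2; 12U remain.
Put 1U in rack 2; 11U remain.
Put 16U in rack 3; 4U remain.
Put 8U in rack 4; 12U remain.
Put 17U in rack 5; 3U remain.
Put 7U in rack 6; 13U remain.
Put 1U in rack 6; 12U remain.
Put 17U in rack 7; 3U remain.
Put 8U in rack 8; 12U remain.
Put 5U in rack 8; 7U remain.
Final racks: [15] [8,1] [16] [8] [17] [7,1] [17] [8,5].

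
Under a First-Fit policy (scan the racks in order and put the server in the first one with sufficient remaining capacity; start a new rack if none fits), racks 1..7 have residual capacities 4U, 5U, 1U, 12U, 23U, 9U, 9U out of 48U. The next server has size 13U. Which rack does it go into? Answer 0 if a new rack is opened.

5

Racks with room: rack 5 (23U).
The first with room is rack 5.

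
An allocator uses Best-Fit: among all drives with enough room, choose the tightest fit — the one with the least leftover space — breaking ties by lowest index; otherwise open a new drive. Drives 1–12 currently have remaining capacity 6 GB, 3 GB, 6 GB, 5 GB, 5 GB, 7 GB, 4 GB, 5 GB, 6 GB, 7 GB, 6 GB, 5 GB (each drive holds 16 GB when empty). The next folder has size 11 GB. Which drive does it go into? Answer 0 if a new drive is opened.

0

No drive has ≥ 11 GB free, so a new drive is opened.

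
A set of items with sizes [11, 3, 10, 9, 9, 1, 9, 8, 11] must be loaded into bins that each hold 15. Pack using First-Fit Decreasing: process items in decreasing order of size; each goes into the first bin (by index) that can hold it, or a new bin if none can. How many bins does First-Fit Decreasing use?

7

Sorted descending: 11, 11, 10, 9, 9, 9, 8, 3, 1.
11 → bin 1 (remaining 4)
11 → bin 2 (remaining 4)
10 → bin 3 (remaining 5)
9 → bin 4 (remaining 6)
9 → bin 5 (remaining 6)
9 → bin 6 (remaining 6)
8 → bin 7 (remaining 7)
3 → bin 1 (remaining 1)
1 → bin 1 (remaining 0)
Final bins: [11,3,1] [11] [10] [9] [9] [9] [8].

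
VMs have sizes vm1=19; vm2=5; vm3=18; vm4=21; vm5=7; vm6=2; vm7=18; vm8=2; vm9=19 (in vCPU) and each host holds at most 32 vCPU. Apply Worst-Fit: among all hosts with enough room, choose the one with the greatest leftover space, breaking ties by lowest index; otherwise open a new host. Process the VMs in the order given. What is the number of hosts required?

5 hosts

Put vm1 (19 vCPU) in host 1; 13 vCPU remain.
Put vm2 (5 vCPU) in host 1; 8 vCPU remain.
Put vm3 (18 vCPU) in host 2; 14 vCPU remain.
Put vm4 (21 vCPU) in host 3; 11 vCPU remain.
Put vm5 (7 vCPU) in host 2; 7 vCPU remain.
Put vm6 (2 vCPU) in host 3; 9 vCPU remain.
Put vm7 (18 vCPU) in host 4; 14 vCPU remain.
Put vm8 (2 vCPU) in host 4; 12 vCPU remain.
Put vm9 (19 vCPU) in host 5; 13 vCPU remain.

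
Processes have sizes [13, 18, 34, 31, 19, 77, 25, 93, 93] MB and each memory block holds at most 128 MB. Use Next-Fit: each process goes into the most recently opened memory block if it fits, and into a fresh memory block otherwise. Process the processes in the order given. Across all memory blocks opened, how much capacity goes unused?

memory block 1: place 13 MB, 115 MB left
memory block 1: place 18 MB, 97 MB left
memory block 1: place 34 MB, 63 MB left
memory block 1: place 31 MB, 32 MB left
memory block 1: place 19 MB, 13 MB left
memory block 2: place 77 MB, 51 MB left
memory block 2: place 25 MB, 26 MB left
memory block 3: place 93 MB, 35 MB left
memory block 4: place 93 MB, 35 MB left
4 memory blocks × 128 MB = 512 MB; used 403 MB; unused 109 MB.

109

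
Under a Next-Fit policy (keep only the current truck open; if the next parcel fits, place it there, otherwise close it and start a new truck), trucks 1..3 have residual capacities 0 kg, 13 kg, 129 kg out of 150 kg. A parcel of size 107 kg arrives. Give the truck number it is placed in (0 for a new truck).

3

Next-Fit only looks at truck 3, which has 129 kg free.
107 kg fits there.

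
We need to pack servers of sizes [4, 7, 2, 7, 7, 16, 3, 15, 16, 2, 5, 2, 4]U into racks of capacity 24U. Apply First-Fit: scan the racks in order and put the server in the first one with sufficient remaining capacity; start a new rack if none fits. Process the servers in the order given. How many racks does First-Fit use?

4

4U → rack 1 (remaining 20U)
7U → rack 1 (remaining 13U)
2U → rack 1 (remaining 11U)
7U → rack 1 (remaining 4U)
7U → rack 2 (remaining 17U)
16U → rack 2 (remaining 1U)
3U → rack 1 (remaining 1U)
15U → rack 3 (remaining 9U)
16U → rack 4 (remaining 8U)
2U → rack 3 (remaining 7U)
5U → rack 3 (remaining 2U)
2U → rack 3 (remaining 0U)
4U → rack 4 (remaining 4U)
Final racks: [4,7,2,7,3] [7,16] [15,2,5,2] [16,4].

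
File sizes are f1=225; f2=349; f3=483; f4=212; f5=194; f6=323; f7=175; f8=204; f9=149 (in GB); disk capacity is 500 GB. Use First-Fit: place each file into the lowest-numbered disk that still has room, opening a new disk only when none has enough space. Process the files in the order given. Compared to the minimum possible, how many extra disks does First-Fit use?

1

First-Fit: [225,212] [349,149] [483] [194,175] [323] [204] → 6 disks.
Total size 2314 GB; any packing needs at least ⌈2314/500⌉ = 5 disks.
An optimal packing achieves that bound: [483] [349,149] [323,175] [225,212] [204,194] → 5 disks.
Excess: 6 − 5 = 1.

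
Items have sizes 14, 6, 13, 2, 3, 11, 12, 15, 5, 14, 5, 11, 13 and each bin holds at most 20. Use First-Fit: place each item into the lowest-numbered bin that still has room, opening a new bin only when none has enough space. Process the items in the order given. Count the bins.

8

14 → bin 1 (remaining 6)
6 → bin 1 (remaining 0)
13 → bin 2 (remaining 7)
2 → bin 2 (remaining 5)
3 → bin 2 (remaining 2)
11 → bin 3 (remaining 9)
12 → bin 4 (remaining 8)
15 → bin 5 (remaining 5)
5 → bin 3 (remaining 4)
14 → bin 6 (remaining 6)
5 → bin 4 (remaining 3)
11 → bin 7 (remaining 9)
13 → bin 8 (remaining 7)
Final bins: [14,6] [13,2,3] [11,5] [12,5] [15] [14] [11] [13].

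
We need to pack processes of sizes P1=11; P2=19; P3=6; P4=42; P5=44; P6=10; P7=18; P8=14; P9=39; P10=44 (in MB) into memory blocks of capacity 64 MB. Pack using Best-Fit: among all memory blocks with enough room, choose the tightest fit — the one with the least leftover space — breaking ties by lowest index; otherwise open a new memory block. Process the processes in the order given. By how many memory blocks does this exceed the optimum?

1

Best-Fit: [11,19,6,14] [42,18] [44,10] [39] [44] → 5 memory blocks.
Total size 247 MB; any packing needs at least ⌈247/64⌉ = 4 memory blocks.
An optimal packing achieves that bound: [44,19] [44,18] [42,14,6] [39,11,10] → 4 memory blocks.
Excess: 5 − 4 = 1.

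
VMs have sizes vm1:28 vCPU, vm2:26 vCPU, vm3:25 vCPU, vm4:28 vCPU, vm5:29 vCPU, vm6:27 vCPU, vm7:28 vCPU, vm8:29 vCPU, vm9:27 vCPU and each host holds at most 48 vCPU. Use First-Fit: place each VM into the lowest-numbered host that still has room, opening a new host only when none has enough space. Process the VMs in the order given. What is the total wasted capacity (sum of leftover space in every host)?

185

host 1: place vm1 (28 vCPU), 20 vCPU left
host 2: place vm2 (26 vCPU), 22 vCPU left
host 3: place vm3 (25 vCPU), 23 vCPU left
host 4: place vm4 (28 vCPU), 20 vCPU left
host 5: place vm5 (29 vCPU), 19 vCPU left
host 6: place vm6 (27 vCPU), 21 vCPU left
host 7: place vm7 (28 vCPU), 20 vCPU left
host 8: place vm8 (29 vCPU), 19 vCPU left
host 9: place vm9 (27 vCPU), 21 vCPU left
9 hosts × 48 vCPU = 432 vCPU; used 247 vCPU; unused 185 vCPU.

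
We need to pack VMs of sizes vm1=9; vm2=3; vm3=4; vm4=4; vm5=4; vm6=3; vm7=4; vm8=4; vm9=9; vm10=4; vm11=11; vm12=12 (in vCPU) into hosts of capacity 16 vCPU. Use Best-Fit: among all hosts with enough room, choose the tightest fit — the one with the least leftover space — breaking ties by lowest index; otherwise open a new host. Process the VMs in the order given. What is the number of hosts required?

Put vm1 (9 vCPU) in host 1; 7 vCPU remain.
Put vm2 (3 vCPU) in host 1; 4 vCPU remain.
Put vm3 (4 vCPU) in host 1; 0 vCPU remain.
Put vm4 (4 vCPU) in host 2; 12 vCPU remain.
Put vm5 (4 vCPU) in host 2; 8 vCPU remain.
Put vm6 (3 vCPU) in host 2; 5 vCPU remain.
Put vm7 (4 vCPU) in host 2; 1 vCPU remain.
Put vm8 (4 vCPU) in host 3; 12 vCPU remain.
Put vm9 (9 vCPU) in host 3; 3 vCPU remain.
Put vm10 (4 vCPU) in host 4; 12 vCPU remain.
Put vm11 (11 vCPU) in host 4; 1 vCPU remain.
Put vm12 (12 vCPU) in host 5; 4 vCPU remain.

5 hosts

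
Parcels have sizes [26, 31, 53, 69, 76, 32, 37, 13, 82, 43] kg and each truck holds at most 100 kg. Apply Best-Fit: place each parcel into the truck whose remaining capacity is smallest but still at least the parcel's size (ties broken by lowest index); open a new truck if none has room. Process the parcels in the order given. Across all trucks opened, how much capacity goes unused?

Put 26 kg in truck 1; 74 kg remain.
Put 31 kg in truck 1; 43 kg remain.
Put 53 kg in truck 2; 47 kg remain.
Put 69 kg in truck 3; 31 kg remain.
Put 76 kg in truck 4; 24 kg remain.
Put 32 kg in truck 1; 11 kg remain.
Put 37 kg in truck 2; 10 kg remain.
Put 13 kg in truck 4; 11 kg remain.
Put 82 kg in truck 5; 18 kg remain.
Put 43 kg in truck 6; 57 kg remain.
6 trucks × 100 kg = 600 kg; used 462 kg; unused 138 kg.

138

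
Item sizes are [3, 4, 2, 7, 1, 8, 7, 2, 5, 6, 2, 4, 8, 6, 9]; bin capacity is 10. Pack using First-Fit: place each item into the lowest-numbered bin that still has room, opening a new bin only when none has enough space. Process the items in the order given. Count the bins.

3 → bin 1 (remaining 7)
4 → bin 1 (remaining 3)
2 → bin 1 (remaining 1)
7 → bin 2 (remaining 3)
1 → bin 1 (remaining 0)
8 → bin 3 (remaining 2)
7 → bin 4 (remaining 3)
2 → bin 2 (remaining 1)
5 → bin 5 (remaining 5)
6 → bin 6 (remaining 4)
2 → bin 3 (remaining 0)
4 → bin 5 (remaining 1)
8 → bin 7 (remaining 2)
6 → bin 8 (remaining 4)
9 → bin 9 (remaining 1)

9 bins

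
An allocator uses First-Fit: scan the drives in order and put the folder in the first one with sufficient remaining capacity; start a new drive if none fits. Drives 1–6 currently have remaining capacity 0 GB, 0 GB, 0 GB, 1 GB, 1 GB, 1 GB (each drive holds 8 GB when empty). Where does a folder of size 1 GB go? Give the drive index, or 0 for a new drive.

Drives with room: drive 4 (1 GB), drive 5 (1 GB), drive 6 (1 GB).
The first with room is drive 4.

4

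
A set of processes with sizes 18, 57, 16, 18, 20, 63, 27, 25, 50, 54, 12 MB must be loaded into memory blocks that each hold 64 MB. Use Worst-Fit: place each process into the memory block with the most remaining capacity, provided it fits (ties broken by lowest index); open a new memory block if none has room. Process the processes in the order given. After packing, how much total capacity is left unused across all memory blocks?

88

Put 18 MB in memory block 1; 46 MB remain.
Put 57 MB in memory block 2; 7 MB remain.
Put 16 MB in memory block 1; 30 MB remain.
Put 18 MB in memory block 1; 12 MB remain.
Put 20 MB in memory block 3; 44 MB remain.
Put 63 MB in memory block 4; 1 MB remain.
Put 27 MB in memory block 3; 17 MB remain.
Put 25 MB in memory block 5; 39 MB remain.
Put 50 MB in memory block 6; 14 MB remain.
Put 54 MB in memory block 7; 10 MB remain.
Put 12 MB in memory block 5; 27 MB remain.
7 memory blocks × 64 MB = 448 MB; used 360 MB; unused 88 MB.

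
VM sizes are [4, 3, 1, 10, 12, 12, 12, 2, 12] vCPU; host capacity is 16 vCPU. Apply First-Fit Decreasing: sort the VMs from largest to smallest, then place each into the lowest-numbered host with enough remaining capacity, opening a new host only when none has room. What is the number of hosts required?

Sorted descending: 12, 12, 12, 12, 10, 4, 3, 2, 1.
host 1: place 12 vCPU, 4 vCPU left
host 2: place 12 vCPU, 4 vCPU left
host 3: place 12 vCPU, 4 vCPU left
host 4: place 12 vCPU, 4 vCPU left
host 5: place 10 vCPU, 6 vCPU left
host 1: place 4 vCPU, 0 vCPU left
host 2: place 3 vCPU, 1 vCPU left
host 3: place 2 vCPU, 2 vCPU left
host 2: place 1 vCPU, 0 vCPU left

5 hosts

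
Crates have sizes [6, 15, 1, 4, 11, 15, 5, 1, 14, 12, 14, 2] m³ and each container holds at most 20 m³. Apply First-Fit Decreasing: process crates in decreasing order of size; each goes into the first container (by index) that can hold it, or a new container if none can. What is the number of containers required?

6

Sorted descending: 15, 15, 14, 14, 12, 11, 6, 5, 4, 2, 1, 1.
Put 15 m³ in container 1; 5 m³ remain.
Put 15 m³ in container 2; 5 m³ remain.
Put 14 m³ in container 3; 6 m³ remain.
Put 14 m³ in container 4; 6 m³ remain.
Put 12 m³ in container 5; 8 m³ remain.
Put 11 m³ in container 6; 9 m³ remain.
Put 6 m³ in container 3; 0 m³ remain.
Put 5 m³ in container 1; 0 m³ remain.
Put 4 m³ in container 2; 1 m³ remain.
Put 2 m³ in container 4; 4 m³ remain.
Put 1 m³ in container 2; 0 m³ remain.
Put 1 m³ in container 4; 3 m³ remain.
Final containers: [15,5] [15,4,1] [14,6] [14,2,1] [12] [11].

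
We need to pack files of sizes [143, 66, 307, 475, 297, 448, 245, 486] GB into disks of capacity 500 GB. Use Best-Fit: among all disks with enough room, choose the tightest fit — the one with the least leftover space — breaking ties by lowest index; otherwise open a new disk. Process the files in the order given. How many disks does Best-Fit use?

6 disks

Put 143 GB in disk 1; 357 GB remain.
Put 66 GB in disk 1; 291 GB remain.
Put 307 GB in disk 2; 193 GB remain.
Put 475 GB in disk 3; 25 GB remain.
Put 297 GB in disk 4; 203 GB remain.
Put 448 GB in disk 5; 52 GB remain.
Put 245 GB in disk 1; 46 GB remain.
Put 486 GB in disk 6; 14 GB remain.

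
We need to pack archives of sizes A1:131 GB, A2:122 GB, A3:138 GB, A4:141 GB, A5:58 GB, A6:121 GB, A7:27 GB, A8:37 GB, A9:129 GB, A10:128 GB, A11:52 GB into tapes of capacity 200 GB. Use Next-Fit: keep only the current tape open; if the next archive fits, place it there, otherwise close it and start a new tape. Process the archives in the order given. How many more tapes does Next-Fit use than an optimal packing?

Next-Fit: [131] [122] [138] [141,58] [121,27,37] [129] [128,52] → 7 tapes.
7 archives exceed 100 GB (half the capacity), and no two of those can share a tape, so at least 7 tapes are needed.
So 7 is already optimal.

0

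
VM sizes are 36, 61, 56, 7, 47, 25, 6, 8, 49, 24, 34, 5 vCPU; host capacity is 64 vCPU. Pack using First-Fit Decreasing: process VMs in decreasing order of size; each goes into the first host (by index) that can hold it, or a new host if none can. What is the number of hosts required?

Sorted descending: 61, 56, 49, 47, 36, 34, 25, 24, 8, 7, 6, 5.
61 vCPU → host 1 (remaining 3 vCPU)
56 vCPU → host 2 (remaining 8 vCPU)
49 vCPU → host 3 (remaining 15 vCPU)
47 vCPU → host 4 (remaining 17 vCPU)
36 vCPU → host 5 (remaining 28 vCPU)
34 vCPU → host 6 (remaining 30 vCPU)
25 vCPU → host 5 (remaining 3 vCPU)
24 vCPU → host 6 (remaining 6 vCPU)
8 vCPU → host 2 (remaining 0 vCPU)
7 vCPU → host 3 (remaining 8 vCPU)
6 vCPU → host 3 (remaining 2 vCPU)
5 vCPU → host 4 (remaining 12 vCPU)

6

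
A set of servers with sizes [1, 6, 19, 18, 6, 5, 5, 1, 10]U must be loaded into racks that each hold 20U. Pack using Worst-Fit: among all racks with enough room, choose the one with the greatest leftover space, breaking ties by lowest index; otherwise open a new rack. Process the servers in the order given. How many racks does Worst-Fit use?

4

Put 1U in rack 1; 19U remain.
Put 6U in rack 1; 13U remain.
Put 19U in rack 2; 1U remain.
Put 18U in rack 3; 2U remain.
Put 6U in rack 1; 7U remain.
Put 5U in rack 1; 2U remain.
Put 5U in rack 4; 15U remain.
Put 1U in rack 4; 14U remain.
Put 10U in rack 4; 4U remain.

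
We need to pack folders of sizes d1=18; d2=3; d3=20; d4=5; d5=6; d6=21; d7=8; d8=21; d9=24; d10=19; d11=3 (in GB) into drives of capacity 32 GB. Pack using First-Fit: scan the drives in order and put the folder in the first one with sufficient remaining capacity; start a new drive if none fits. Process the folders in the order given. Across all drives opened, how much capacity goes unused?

d1 (18 GB) → drive 1 (remaining 14 GB)
d2 (3 GB) → drive 1 (remaining 11 GB)
d3 (20 GB) → drive 2 (remaining 12 GB)
d4 (5 GB) → drive 1 (remaining 6 GB)
d5 (6 GB) → drive 1 (remaining 0 GB)
d6 (21 GB) → drive 3 (remaining 11 GB)
d7 (8 GB) → drive 2 (remaining 4 GB)
d8 (21 GB) → drive 4 (remaining 11 GB)
d9 (24 GB) → drive 5 (remaining 8 GB)
d10 (19 GB) → drive 6 (remaining 13 GB)
d11 (3 GB) → drive 2 (remaining 1 GB)
6 drives × 32 GB = 192 GB; used 148 GB; unused 44 GB.

44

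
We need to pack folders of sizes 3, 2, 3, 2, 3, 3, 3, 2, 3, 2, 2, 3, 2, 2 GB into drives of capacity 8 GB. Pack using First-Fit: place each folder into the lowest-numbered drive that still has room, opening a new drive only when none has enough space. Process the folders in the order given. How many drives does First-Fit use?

Put 3 GB in drive 1; 5 GB remain.
Put 2 GB in drive 1; 3 GB remain.
Put 3 GB in drive 1; 0 GB remain.
Put 2 GB in drive 2; 6 GB remain.
Put 3 GB in drive 2; 3 GB remain.
Put 3 GB in drive 2; 0 GB remain.
Put 3 GB in drive 3; 5 GB remain.
Put 2 GB in drive 3; 3 GB remain.
Put 3 GB in drive 3; 0 GB remain.
Put 2 GB in drive 4; 6 GB remain.
Put 2 GB in drive 4; 4 GB remain.
Put 3 GB in drive 4; 1 GB remain.
Put 2 GB in drive 5; 6 GB remain.
Put 2 GB in drive 5; 4 GB remain.

5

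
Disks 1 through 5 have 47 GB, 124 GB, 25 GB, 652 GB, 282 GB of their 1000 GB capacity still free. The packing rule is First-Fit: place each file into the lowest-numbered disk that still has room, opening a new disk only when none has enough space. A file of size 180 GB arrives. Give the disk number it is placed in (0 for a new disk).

4

Disks with room: disk 4 (652 GB), disk 5 (282 GB).
The first with room is disk 4.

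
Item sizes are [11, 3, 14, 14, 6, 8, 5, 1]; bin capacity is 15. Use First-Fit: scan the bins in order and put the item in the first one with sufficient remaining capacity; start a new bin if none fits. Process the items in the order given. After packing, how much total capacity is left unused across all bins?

13

Put 11 in bin 1; 4 remain.
Put 3 in bin 1; 1 remain.
Put 14 in bin 2; 1 remain.
Put 14 in bin 3; 1 remain.
Put 6 in bin 4; 9 remain.
Put 8 in bin 4; 1 remain.
Put 5 in bin 5; 10 remain.
Put 1 in bin 1; 0 remain.
5 bins × 15 = 75; used 62; unused 13.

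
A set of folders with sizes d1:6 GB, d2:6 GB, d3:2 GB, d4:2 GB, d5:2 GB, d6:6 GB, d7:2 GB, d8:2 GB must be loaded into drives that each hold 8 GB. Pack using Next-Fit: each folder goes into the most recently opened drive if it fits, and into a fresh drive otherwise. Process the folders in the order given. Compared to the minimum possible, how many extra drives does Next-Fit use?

Next-Fit: [6] [6,2] [2,2] [6,2] [2] → 5 drives.
Total size 28 GB; any packing needs at least ⌈28/8⌉ = 4 drives.
An optimal packing achieves that bound: [6,2] [6,2] [6,2] [2,2] → 4 drives.
Excess: 5 − 4 = 1.

1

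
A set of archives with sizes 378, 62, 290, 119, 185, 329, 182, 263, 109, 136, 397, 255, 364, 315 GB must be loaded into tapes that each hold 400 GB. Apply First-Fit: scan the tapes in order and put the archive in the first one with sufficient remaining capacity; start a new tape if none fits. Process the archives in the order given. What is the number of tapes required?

10

378 GB → tape 1 (remaining 22 GB)
62 GB → tape 2 (remaining 338 GB)
290 GB → tape 2 (remaining 48 GB)
119 GB → tape 3 (remaining 281 GB)
185 GB → tape 3 (remaining 96 GB)
329 GB → tape 4 (remaining 71 GB)
182 GB → tape 5 (remaining 218 GB)
263 GB → tape 6 (remaining 137 GB)
109 GB → tape 5 (remaining 109 GB)
136 GB → tape 6 (remaining 1 GB)
397 GB → tape 7 (remaining 3 GB)
255 GB → tape 8 (remaining 145 GB)
364 GB → tape 9 (remaining 36 GB)
315 GB → tape 10 (remaining 85 GB)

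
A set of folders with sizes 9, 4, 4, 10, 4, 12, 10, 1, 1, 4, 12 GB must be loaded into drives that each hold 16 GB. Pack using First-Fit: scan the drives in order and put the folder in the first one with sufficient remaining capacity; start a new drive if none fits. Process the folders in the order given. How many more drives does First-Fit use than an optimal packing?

First-Fit: [9,4,1,1] [4,10] [4,12] [10,4] [12] → 5 drives.
Total size 71 GB; any packing needs at least ⌈71/16⌉ = 5 drives.
So 5 is already optimal.

0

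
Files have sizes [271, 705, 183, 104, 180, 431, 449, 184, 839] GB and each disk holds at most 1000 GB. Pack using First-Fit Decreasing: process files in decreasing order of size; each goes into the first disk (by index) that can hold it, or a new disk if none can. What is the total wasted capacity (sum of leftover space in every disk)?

654

Sorted descending: 839, 705, 449, 431, 271, 184, 183, 180, 104.
Put 839 GB in disk 1; 161 GB remain.
Put 705 GB in disk 2; 295 GB remain.
Put 449 GB in disk 3; 551 GB remain.
Put 431 GB in disk 3; 120 GB remain.
Put 271 GB in disk 2; 24 GB remain.
Put 184 GB in disk 4; 816 GB remain.
Put 183 GB in disk 4; 633 GB remain.
Put 180 GB in disk 4; 453 GB remain.
Put 104 GB in disk 1; 57 GB remain.
4 disks × 1000 GB = 4000 GB; used 3346 GB; unused 654 GB.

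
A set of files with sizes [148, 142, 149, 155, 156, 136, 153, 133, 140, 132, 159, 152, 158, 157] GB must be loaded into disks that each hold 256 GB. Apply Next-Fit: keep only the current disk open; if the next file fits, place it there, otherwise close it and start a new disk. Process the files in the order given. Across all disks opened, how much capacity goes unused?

Put 148 GB in disk 1; 108 GB remain.
Put 142 GB in disk 2; 114 GB remain.
Put 149 GB in disk 3; 107 GB remain.
Put 155 GB in disk 4; 101 GB remain.
Put 156 GB in disk 5; 100 GB remain.
Put 136 GB in disk 6; 120 GB remain.
Put 153 GB in disk 7; 103 GB remain.
Put 133 GB in disk 8; 123 GB remain.
Put 140 GB in disk 9; 116 GB remain.
Put 132 GB in disk 10; 124 GB remain.
Put 159 GB in disk 11; 97 GB remain.
Put 152 GB in disk 12; 104 GB remain.
Put 158 GB in disk 13; 98 GB remain.
Put 157 GB in disk 14; 99 GB remain.
14 disks × 256 GB = 3584 GB; used 2070 GB; unused 1514 GB.

1514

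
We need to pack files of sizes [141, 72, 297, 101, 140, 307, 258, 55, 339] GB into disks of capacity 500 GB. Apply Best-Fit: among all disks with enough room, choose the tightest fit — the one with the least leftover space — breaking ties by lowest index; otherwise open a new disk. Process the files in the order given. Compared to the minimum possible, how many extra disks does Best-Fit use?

Best-Fit: [141,72,140] [297,101,55] [307] [258] [339] → 5 disks.
Total size 1710 GB; any packing needs at least ⌈1710/500⌉ = 4 disks.
An optimal packing achieves that bound: [339,141] [307,140] [297,101,72] [258,55] → 4 disks.
Excess: 5 − 4 = 1.

1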